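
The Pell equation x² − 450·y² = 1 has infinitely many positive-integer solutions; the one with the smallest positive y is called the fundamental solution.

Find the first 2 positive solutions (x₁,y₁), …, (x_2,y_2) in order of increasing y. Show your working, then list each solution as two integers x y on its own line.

19601 924
768398401 36222648

√450 → a₀=21, period (4,1,2,4,2,1,4,42); ℓ=8 even so k=7
i=0: a=21 ⇒ p=21, q=1
…
i=5: a=2 ⇒ p=2885, q=136
i=6: a=1 ⇒ p=4179, q=197
i=7: a=4 ⇒ p=19601, q=924
→ (19601, 924).  Check: 19601²=384199201, 450·924²=384199200, difference 1.
k=2:  x_2 = 19601·19601+450·924·924 = 768398401,  y_2 = 19601·924+924·19601 = 36222648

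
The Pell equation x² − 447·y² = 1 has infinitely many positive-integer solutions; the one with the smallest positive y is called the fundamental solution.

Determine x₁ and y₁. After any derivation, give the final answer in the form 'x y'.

d=447: √d = [21; 7,42] (ℓ=2, even), read p_1/q_1
i=0: a=21 ⇒ p=21, q=1
i=1: a=7 ⇒ p=148, q=7
(x₁, y₁) = (148, 7);  148² − 447·7² = 1 ✓

148 7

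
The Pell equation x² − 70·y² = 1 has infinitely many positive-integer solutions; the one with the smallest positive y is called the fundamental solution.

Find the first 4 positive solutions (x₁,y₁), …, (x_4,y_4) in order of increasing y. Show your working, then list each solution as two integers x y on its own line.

251 30
126001 15060
63252251 7560090
31752504001 3795150120

[8; 2,1,2,1,2,16] for √70; ℓ=6 ⇒ convergent index 5
k=0  a_k=8  p_k/q_k = 8/1
…
k=3  a_k=2  p_k/q_k = 67/8
k=4  a_k=1  p_k/q_k = 92/11
k=5  a_k=2  p_k/q_k = 251/30
→ (251, 30).  Check: 251²=63001, 70·30²=63000, difference 1.
(251+30√70)^2 = 126001 + 15060√70
(251+30√70)^3 = 63252251 + 7560090√70
(251+30√70)^4 = 31752504001 + 3795150120√70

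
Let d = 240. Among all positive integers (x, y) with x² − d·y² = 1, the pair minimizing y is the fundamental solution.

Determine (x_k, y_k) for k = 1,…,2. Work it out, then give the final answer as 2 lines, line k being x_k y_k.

31 2
1921 124

[15; 2,30] for √240; ℓ=2 ⇒ convergent index 1
k=0  a_k=15  p_k/q_k = 15/1
k=1  a_k=2  p_k/q_k = 31/2
fundamental: x₁=31, y₁=2  (since 961 − 240·4 = 1)
(x_2, y_2) = (31·31 + 240·2·2, 31·2 + 2·31) = (1921, 124)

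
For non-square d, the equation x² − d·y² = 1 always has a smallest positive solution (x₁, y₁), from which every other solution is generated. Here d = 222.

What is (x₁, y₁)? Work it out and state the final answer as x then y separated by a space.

149 10

d=222: √d = [14; 1,8,1,28] (ℓ=4, even), read p_3/q_3
i=0: a=14 ⇒ p=14, q=1
i=1: a=1 ⇒ p=15, q=1
i=2: a=8 ⇒ p=134, q=9
i=3: a=1 ⇒ p=149, q=10
→ (149, 10).  Check: 149²=22201, 222·10²=22200, difference 1.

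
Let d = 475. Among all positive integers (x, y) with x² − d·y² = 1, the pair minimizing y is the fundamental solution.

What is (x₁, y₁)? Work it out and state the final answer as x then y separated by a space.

57799 2652

d=475: √d = [21; 1,3,1,6,2,6,1,3,1,42] (ℓ=10, even), read p_9/q_9
a_0=21:  p_0=21·1+0=21,  q_0=21·0+1=1
…
a_4=6:  p_4=6·109+87=741,  q_4=6·5+4=34
…
a_6=6:  p_6=6·1591+741=10287,  q_6=6·73+34=472
…
a_8=3:  p_8=3·11878+10287=45921,  q_8=3·545+472=2107
a_9=1:  p_9=1·45921+11878=57799,  q_9=1·2107+545=2652
fundamental: x₁=57799, y₁=2652  (since 3340724401 − 475·7033104 = 1)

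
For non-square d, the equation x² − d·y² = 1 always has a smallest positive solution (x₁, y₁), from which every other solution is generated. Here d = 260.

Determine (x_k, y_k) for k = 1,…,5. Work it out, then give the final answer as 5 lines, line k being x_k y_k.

√260 → a₀=16, period (8,32); ℓ=2 even so k=1
k=0  a_k=16  p_k/q_k = 16/1
k=1  a_k=8  p_k/q_k = 129/8
fundamental: x₁=129, y₁=8  (since 16641 − 260·64 = 1)
k=2:  x_2 = 129·129+260·8·8 = 33281,  y_2 = 129·8+8·129 = 2064
k=3:  x_3 = 129·33281+260·8·2064 = 8586369,  y_3 = 129·2064+8·33281 = 532504
k=4:  x_4 = 129·8586369+260·8·532504 = 2215249921,  y_4 = 129·532504+8·8586369 = 137383968
k=5:  x_5 = 129·2215249921+260·8·137383968 = 571525893249,  y_5 = 129·137383968+8·2215249921 = 35444531240

129 8
33281 2064
8586369 532504
2215249921 137383968
571525893249 35444531240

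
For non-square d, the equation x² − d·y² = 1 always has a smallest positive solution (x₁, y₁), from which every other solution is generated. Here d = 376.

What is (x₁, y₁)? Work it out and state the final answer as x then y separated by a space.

2143295 110532

√376 = [19; 2,1,1,3,1,…,1,2,38, …], period ℓ=16 (even) → k=15
i=0: a=19 ⇒ p=19, q=1
i=1: a=2 ⇒ p=39, q=2
i=2: a=1 ⇒ p=58, q=3
…
i=4: a=3 ⇒ p=349, q=18
i=5: a=1 ⇒ p=446, q=23
i=6: a=2 ⇒ p=1241, q=64
i=7: a=2 ⇒ p=2928, q=151
…
i=9: a=2 ⇒ p=28834, q=1487
…
i=11: a=1 ⇒ p=99455, q=5129
…
i=14: a=1 ⇒ p=837427, q=43187
i=15: a=2 ⇒ p=2143295, q=110532
(x₁, y₁) = (2143295, 110532);  2143295² − 376·110532² = 1 ✓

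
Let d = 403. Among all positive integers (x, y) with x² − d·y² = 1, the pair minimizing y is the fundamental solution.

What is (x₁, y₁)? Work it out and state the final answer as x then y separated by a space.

[20; 13,2,1,3,1,3,1,2,13,40] for √403; ℓ=10 ⇒ convergent index 9
i=0: a=20 ⇒ p=20, q=1
…
i=6: a=3 ⇒ p=14213, q=708
…
i=8: a=2 ⇒ p=50147, q=2498
i=9: a=13 ⇒ p=669878, q=33369
fundamental: x₁=669878, y₁=33369  (since 448736534884 − 403·1113490161 = 1)

669878 33369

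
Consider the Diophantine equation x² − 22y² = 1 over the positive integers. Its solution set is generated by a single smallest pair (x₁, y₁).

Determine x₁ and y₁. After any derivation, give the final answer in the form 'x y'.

197 42

√22 → a₀=4, period (1,2,4,2,1,8); ℓ=6 even so k=5
i=0: a=4 ⇒ p=4, q=1
i=1: a=1 ⇒ p=5, q=1
i=2: a=2 ⇒ p=14, q=3
…
i=4: a=2 ⇒ p=136, q=29
i=5: a=1 ⇒ p=197, q=42
→ (197, 42).  Check: 197²=38809, 22·42²=38808, difference 1.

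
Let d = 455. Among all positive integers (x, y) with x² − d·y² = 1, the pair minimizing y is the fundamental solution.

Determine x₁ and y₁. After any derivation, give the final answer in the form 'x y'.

64 3

d=455: √d = [21; 3,42] (ℓ=2, even), read p_1/q_1
step 0: (21, 1)  from 21·(1,0) + (0,1)
step 1: (64, 3)  from 3·(21,1) + (1,0)
(x₁, y₁) = (64, 3);  64² − 455·3² = 1 ✓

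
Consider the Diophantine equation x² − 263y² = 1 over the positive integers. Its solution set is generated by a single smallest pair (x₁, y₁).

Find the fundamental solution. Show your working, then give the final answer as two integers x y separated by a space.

[16; 4,1,1,1,1,15,1,1,1,1,4,32] for √263; ℓ=12 ⇒ convergent index 11
k=0  a_k=16  p_k/q_k = 16/1
…
k=2  a_k=1  p_k/q_k = 81/5
k=3  a_k=1  p_k/q_k = 146/9
k=4  a_k=1  p_k/q_k = 227/14
k=5  a_k=1  p_k/q_k = 373/23
…
k=9  a_k=1  p_k/q_k = 18212/1123
k=10  a_k=1  p_k/q_k = 30229/1864
k=11  a_k=4  p_k/q_k = 139128/8579
(x₁, y₁) = (139128, 8579);  139128² − 263·8579² = 1 ✓

139128 8579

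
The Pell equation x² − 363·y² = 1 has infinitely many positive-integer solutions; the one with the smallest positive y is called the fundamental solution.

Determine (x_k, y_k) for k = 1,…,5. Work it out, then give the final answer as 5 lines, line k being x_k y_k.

362 19
262087 13756
189750626 9959325
137379191137 7210537544
99462344632562 5220419222531

√363 → a₀=19, period (19,38); ℓ=2 even so k=1
step 0: (19, 1)  from 19·(1,0) + (0,1)
step 1: (362, 19)  from 19·(19,1) + (1,0)
→ (362, 19).  Check: 362²=131044, 363·19²=131043, difference 1.
k=2:  x_2 = 362·362+363·19·19 = 262087,  y_2 = 362·19+19·362 = 13756
k=3:  x_3 = 362·262087+363·19·13756 = 189750626,  y_3 = 362·13756+19·262087 = 9959325
k=4:  x_4 = 362·189750626+363·19·9959325 = 137379191137,  y_4 = 362·9959325+19·189750626 = 7210537544
k=5:  x_5 = 362·137379191137+363·19·7210537544 = 99462344632562,  y_5 = 362·7210537544+19·137379191137 = 5220419222531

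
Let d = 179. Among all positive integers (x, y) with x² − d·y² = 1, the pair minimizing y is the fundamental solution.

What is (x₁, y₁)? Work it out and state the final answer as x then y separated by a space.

√179 = [13; 2,1,1,1,3,…,1,2,26, …], period ℓ=14 (even) → k=13
k=0  a_k=13  p_k/q_k = 13/1
k=1  a_k=2  p_k/q_k = 27/2
…
k=5  a_k=3  p_k/q_k = 388/29
…
k=7  a_k=13  p_k/q_k = 26999/2018
…
k=9  a_k=3  p_k/q_k = 438125/32747
k=10  a_k=1  p_k/q_k = 575167/42990
…
k=12  a_k=1  p_k/q_k = 1588459/118727
k=13  a_k=2  p_k/q_k = 4190210/313191
fundamental: x₁=4190210, y₁=313191  (since 17557859844100 − 179·98088602481 = 1)

4190210 313191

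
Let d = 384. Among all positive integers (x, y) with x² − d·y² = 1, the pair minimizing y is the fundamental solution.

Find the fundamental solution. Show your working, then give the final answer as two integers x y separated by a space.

4801 245

√384 = [19; 1,1,2,9,2,1,1,38, …], period ℓ=8 (even) → k=7
i=0: a=19 ⇒ p=19, q=1
…
i=2: a=1 ⇒ p=39, q=2
i=3: a=2 ⇒ p=98, q=5
i=4: a=9 ⇒ p=921, q=47
i=5: a=2 ⇒ p=1940, q=99
i=6: a=1 ⇒ p=2861, q=146
i=7: a=1 ⇒ p=4801, q=245
(x₁, y₁) = (4801, 245);  4801² − 384·245² = 1 ✓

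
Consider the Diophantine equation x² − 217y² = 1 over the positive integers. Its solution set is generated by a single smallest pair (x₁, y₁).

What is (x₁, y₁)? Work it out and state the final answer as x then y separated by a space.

[14; 1,2,1,2,1,…,2,1,28] for √217; ℓ=16 ⇒ convergent index 15
a_0=14:  p_0=14·1+0=14,  q_0=14·0+1=1
…
a_3=1:  p_3=1·44+15=59,  q_3=1·3+1=4
a_4=2:  p_4=2·59+44=162,  q_4=2·4+3=11
a_5=1:  p_5=1·162+59=221,  q_5=1·11+4=15
a_6=1:  p_6=1·221+162=383,  q_6=1·15+11=26
…
a_8=4:  p_8=4·3668+383=15055,  q_8=4·249+26=1022
…
a_11=1:  p_11=1·154218+139163=293381,  q_11=1·10469+9447=19916
…
a_13=1:  p_13=1·740980+293381=1034361,  q_13=1·50301+19916=70217
a_14=2:  p_14=2·1034361+740980=2809702,  q_14=2·70217+50301=190735
a_15=1:  p_15=1·2809702+1034361=3844063,  q_15=1·190735+70217=260952
→ (3844063, 260952).  Check: 3844063²=14776820347969, 217·260952²=14776820347968, difference 1.

3844063 260952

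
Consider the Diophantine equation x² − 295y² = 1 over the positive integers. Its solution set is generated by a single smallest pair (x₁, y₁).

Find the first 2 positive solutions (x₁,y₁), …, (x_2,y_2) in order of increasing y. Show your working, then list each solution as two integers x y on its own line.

[17; 5,1,2,3,2,6,2,3,2,1,5,34] for √295; ℓ=12 ⇒ convergent index 11
k=0  a_k=17  p_k/q_k = 17/1
…
k=2  a_k=1  p_k/q_k = 103/6
k=3  a_k=2  p_k/q_k = 292/17
…
k=5  a_k=2  p_k/q_k = 2250/131
k=6  a_k=6  p_k/q_k = 14479/843
k=7  a_k=2  p_k/q_k = 31208/1817
…
k=10  a_k=1  p_k/q_k = 355517/20699
k=11  a_k=5  p_k/q_k = 2024999/117900
→ (2024999, 117900).  Check: 2024999²=4100620950001, 295·117900²=4100620950000, difference 1.
n=2: (2024999,117900)∘(2024999,117900) = (2024999·2024999+295·117900·117900, 2024999·117900+117900·2024999) = (8201241900001,477494764200)

2024999 117900
8201241900001 477494764200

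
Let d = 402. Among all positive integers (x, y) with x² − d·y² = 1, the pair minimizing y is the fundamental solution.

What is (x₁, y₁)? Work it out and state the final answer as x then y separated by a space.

√402 = [20; 20,40, …], period ℓ=2 (even) → k=1
k=0  a_k=20  p_k/q_k = 20/1
k=1  a_k=20  p_k/q_k = 401/20
fundamental: x₁=401, y₁=20  (since 160801 − 402·400 = 1)

401 20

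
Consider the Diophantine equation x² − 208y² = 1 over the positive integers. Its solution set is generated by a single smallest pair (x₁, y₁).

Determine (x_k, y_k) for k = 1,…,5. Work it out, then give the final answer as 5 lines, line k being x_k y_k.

649 45
842401 58410
1093435849 75816135
1419278889601 98409284820
1842222905266249 127735175880225

√208 = [14; 2,2,1,2,2,28, …], period ℓ=6 (even) → k=5
i=0: a=14 ⇒ p=14, q=1
i=1: a=2 ⇒ p=29, q=2
i=2: a=2 ⇒ p=72, q=5
i=3: a=1 ⇒ p=101, q=7
i=4: a=2 ⇒ p=274, q=19
i=5: a=2 ⇒ p=649, q=45
fundamental: x₁=649, y₁=45  (since 421201 − 208·2025 = 1)
n=2: (649,45)∘(649,45) = (649·649+208·45·45, 649·45+45·649) = (842401,58410)
n=3: (842401,58410)∘(649,45) = (649·842401+208·45·58410, 649·58410+45·842401) = (1093435849,75816135)
n=4: (1093435849,75816135)∘(649,45) = (649·1093435849+208·45·75816135, 649·75816135+45·1093435849) = (1419278889601,98409284820)
n=5: (1419278889601,98409284820)∘(649,45) = (649·1419278889601+208·45·98409284820, 649·98409284820+45·1419278889601) = (1842222905266249,127735175880225)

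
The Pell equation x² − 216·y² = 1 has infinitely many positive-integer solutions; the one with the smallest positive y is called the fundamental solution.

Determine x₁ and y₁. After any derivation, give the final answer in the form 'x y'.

√216 → a₀=14, period (1,2,3,2,1,28); ℓ=6 even so k=5
a_0=14:  p_0=14·1+0=14,  q_0=14·0+1=1
a_1=1:  p_1=1·14+1=15,  q_1=1·1+0=1
a_2=2:  p_2=2·15+14=44,  q_2=2·1+1=3
a_3=3:  p_3=3·44+15=147,  q_3=3·3+1=10
a_4=2:  p_4=2·147+44=338,  q_4=2·10+3=23
a_5=1:  p_5=1·338+147=485,  q_5=1·23+10=33
(x₁, y₁) = (485, 33);  485² − 216·33² = 1 ✓

485 33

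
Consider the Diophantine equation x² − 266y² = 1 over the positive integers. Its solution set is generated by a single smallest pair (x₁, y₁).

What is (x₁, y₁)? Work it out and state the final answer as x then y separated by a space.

√266 = [16; 3,4,3,32, …], period ℓ=4 (even) → k=3
i=0: a=16 ⇒ p=16, q=1
i=1: a=3 ⇒ p=49, q=3
i=2: a=4 ⇒ p=212, q=13
i=3: a=3 ⇒ p=685, q=42
→ (685, 42).  Check: 685²=469225, 266·42²=469224, difference 1.

685 42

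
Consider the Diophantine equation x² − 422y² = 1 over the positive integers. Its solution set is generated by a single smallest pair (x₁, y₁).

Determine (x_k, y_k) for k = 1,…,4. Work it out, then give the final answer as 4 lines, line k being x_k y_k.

√422 = [20; 1,1,5,2,1,…,1,1,40, …], period ℓ=14 (even) → k=13
k=0  a_k=20  p_k/q_k = 20/1
k=1  a_k=1  p_k/q_k = 21/1
k=2  a_k=1  p_k/q_k = 41/2
…
k=5  a_k=1  p_k/q_k = 719/35
k=6  a_k=3  p_k/q_k = 2650/129
k=7  a_k=20  p_k/q_k = 53719/2615
…
k=11  a_k=5  p_k/q_k = 3211821/156349
k=12  a_k=1  p_k/q_k = 3810680/185501
k=13  a_k=1  p_k/q_k = 7022501/341850
→ (7022501, 341850).  Check: 7022501²=49315520295001, 422·341850²=49315520295000, difference 1.
k=2:  x_2 = 7022501·7022501+422·341850·341850 = 98631040590001,  y_2 = 7022501·341850+341850·7022501 = 4801283933700
k=3:  x_3 = 7022501·98631040590001+422·341850·4801283933700 = 1385273162348638202501,  y_3 = 7022501·4801283933700+341850·98631040590001 = 67434042451384025550
k=4:  x_4 = 7022501·1385273162348638202501+422·341850·67434042451384025550 = 19456164335732849620362360001,  y_4 = 7022501·67434042451384025550+341850·1385273162348638202501 = 947111261097768740333867400

7022501 341850
98631040590001 4801283933700
1385273162348638202501 67434042451384025550
19456164335732849620362360001 947111261097768740333867400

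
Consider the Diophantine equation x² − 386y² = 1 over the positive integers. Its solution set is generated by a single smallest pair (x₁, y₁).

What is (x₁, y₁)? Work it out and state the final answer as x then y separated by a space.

√386 → a₀=19, period (1,1,1,4,1,18,1,4,1,1,1,38); ℓ=12 even so k=11
i=0: a=19 ⇒ p=19, q=1
i=1: a=1 ⇒ p=20, q=1
i=2: a=1 ⇒ p=39, q=2
i=3: a=1 ⇒ p=59, q=3
…
i=7: a=1 ⇒ p=6621, q=337
i=8: a=4 ⇒ p=32771, q=1668
…
i=10: a=1 ⇒ p=72163, q=3673
i=11: a=1 ⇒ p=111555, q=5678
→ (111555, 5678).  Check: 111555²=12444518025, 386·5678²=12444518024, difference 1.

111555 5678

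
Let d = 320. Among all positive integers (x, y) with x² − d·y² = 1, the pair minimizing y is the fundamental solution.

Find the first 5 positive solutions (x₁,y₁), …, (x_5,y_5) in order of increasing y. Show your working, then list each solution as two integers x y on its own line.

161 9
51841 2898
16692641 933147
5374978561 300470436
1730726404001 96750547245

d=320: √d = [17; 1,7,1,34] (ℓ=4, even), read p_3/q_3
k=0  a_k=17  p_k/q_k = 17/1
k=1  a_k=1  p_k/q_k = 18/1
k=2  a_k=7  p_k/q_k = 143/8
k=3  a_k=1  p_k/q_k = 161/9
fundamental: x₁=161, y₁=9  (since 25921 − 320·81 = 1)
n=2: (161,9)∘(161,9) = (161·161+320·9·9, 161·9+9·161) = (51841,2898)
n=3: (51841,2898)∘(161,9) = (161·51841+320·9·2898, 161·2898+9·51841) = (16692641,933147)
n=4: (16692641,933147)∘(161,9) = (161·16692641+320·9·933147, 161·933147+9·16692641) = (5374978561,300470436)
n=5: (5374978561,300470436)∘(161,9) = (161·5374978561+320·9·300470436, 161·300470436+9·5374978561) = (1730726404001,96750547245)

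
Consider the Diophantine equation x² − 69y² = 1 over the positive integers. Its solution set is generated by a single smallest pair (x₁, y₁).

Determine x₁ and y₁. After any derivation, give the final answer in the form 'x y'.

d=69: √d = [8; 3,3,1,4,1,3,3,16] (ℓ=8, even), read p_7/q_7
k=0  a_k=8  p_k/q_k = 8/1
…
k=6  a_k=3  p_k/q_k = 2384/287
k=7  a_k=3  p_k/q_k = 7775/936
(x₁, y₁) = (7775, 936);  7775² − 69·936² = 1 ✓

7775 936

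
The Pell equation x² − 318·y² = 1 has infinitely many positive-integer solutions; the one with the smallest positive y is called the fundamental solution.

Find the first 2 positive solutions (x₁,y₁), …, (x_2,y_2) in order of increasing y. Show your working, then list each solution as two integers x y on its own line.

107 6
22897 1284

√318 = [17; 1,4,1,34, …], period ℓ=4 (even) → k=3
step 0: (17, 1)  from 17·(1,0) + (0,1)
…
step 2: (89, 5)  from 4·(18,1) + (17,1)
step 3: (107, 6)  from 1·(89,5) + (18,1)
(x₁, y₁) = (107, 6);  107² − 318·6² = 1 ✓
n=2: (107,6)∘(107,6) = (107·107+318·6·6, 107·6+6·107) = (22897,1284)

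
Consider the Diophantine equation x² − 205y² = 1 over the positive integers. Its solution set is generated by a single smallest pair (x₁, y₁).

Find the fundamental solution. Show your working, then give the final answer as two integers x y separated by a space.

39689 2772

d=205: √d = [14; 3,6,1,4,1,6,3,28] (ℓ=8, even), read p_7/q_7
step 0: (14, 1)  from 14·(1,0) + (0,1)
…
step 2: (272, 19)  from 6·(43,3) + (14,1)
step 3: (315, 22)  from 1·(272,19) + (43,3)
…
step 5: (1847, 129)  from 1·(1532,107) + (315,22)
step 6: (12614, 881)  from 6·(1847,129) + (1532,107)
step 7: (39689, 2772)  from 3·(12614,881) + (1847,129)
→ (39689, 2772).  Check: 39689²=1575216721, 205·2772²=1575216720, difference 1.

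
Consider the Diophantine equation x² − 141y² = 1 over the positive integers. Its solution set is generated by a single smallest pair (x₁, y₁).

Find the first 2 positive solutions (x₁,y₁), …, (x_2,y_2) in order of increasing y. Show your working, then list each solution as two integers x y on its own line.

√141 = [11; 1,6,1,22, …], period ℓ=4 (even) → k=3
k=0  a_k=11  p_k/q_k = 11/1
k=1  a_k=1  p_k/q_k = 12/1
k=2  a_k=6  p_k/q_k = 83/7
k=3  a_k=1  p_k/q_k = 95/8
fundamental: x₁=95, y₁=8  (since 9025 − 141·64 = 1)
k=2:  x_2 = 95·95+141·8·8 = 18049,  y_2 = 95·8+8·95 = 1520

95 8
18049 1520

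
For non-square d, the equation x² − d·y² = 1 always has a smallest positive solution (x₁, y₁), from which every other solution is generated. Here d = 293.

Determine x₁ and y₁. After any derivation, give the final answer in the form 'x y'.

12320649 719780

d=293: √d = [17; 8,1,1,8,34] (ℓ=5, odd), read p_9/q_9
a_0=17:  p_0=17·1+0=17,  q_0=17·0+1=1
a_1=8:  p_1=8·17+1=137,  q_1=8·1+0=8
…
a_3=1:  p_3=1·154+137=291,  q_3=1·9+8=17
a_4=8:  p_4=8·291+154=2482,  q_4=8·17+9=145
a_5=34:  p_5=34·2482+291=84679,  q_5=34·145+17=4947
a_6=8:  p_6=8·84679+2482=679914,  q_6=8·4947+145=39721
…
a_8=1:  p_8=1·764593+679914=1444507,  q_8=1·44668+39721=84389
a_9=8:  p_9=8·1444507+764593=12320649,  q_9=8·84389+44668=719780
(x₁, y₁) = (12320649, 719780);  12320649² − 293·719780² = 1 ✓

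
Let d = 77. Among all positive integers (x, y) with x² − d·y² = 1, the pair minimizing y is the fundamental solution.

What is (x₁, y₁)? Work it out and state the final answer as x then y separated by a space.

[8; 1,3,2,3,1,16] for √77; ℓ=6 ⇒ convergent index 5
step 0: (8, 1)  from 8·(1,0) + (0,1)
step 1: (9, 1)  from 1·(8,1) + (1,0)
…
step 3: (79, 9)  from 2·(35,4) + (9,1)
step 4: (272, 31)  from 3·(79,9) + (35,4)
step 5: (351, 40)  from 1·(272,31) + (79,9)
(x₁, y₁) = (351, 40);  351² − 77·40² = 1 ✓

351 40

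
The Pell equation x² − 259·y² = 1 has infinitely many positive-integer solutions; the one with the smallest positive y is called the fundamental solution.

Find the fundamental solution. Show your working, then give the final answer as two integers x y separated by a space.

847225 52644

√259 → a₀=16, period (10,1,2,3,4,3,2,1,10,32); ℓ=10 even so k=9
i=0: a=16 ⇒ p=16, q=1
…
i=2: a=1 ⇒ p=177, q=11
i=3: a=2 ⇒ p=515, q=32
i=4: a=3 ⇒ p=1722, q=107
…
i=6: a=3 ⇒ p=23931, q=1487
i=7: a=2 ⇒ p=55265, q=3434
i=8: a=1 ⇒ p=79196, q=4921
i=9: a=10 ⇒ p=847225, q=52644
→ (847225, 52644).  Check: 847225²=717790200625, 259·52644²=717790200624, difference 1.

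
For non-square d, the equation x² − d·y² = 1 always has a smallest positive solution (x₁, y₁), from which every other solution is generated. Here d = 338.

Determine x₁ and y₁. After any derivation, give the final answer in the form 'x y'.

√338 = [18; 2,1,1,2,36, …], period ℓ=5 (odd) → k=9
step 0: (18, 1)  from 18·(1,0) + (0,1)
…
step 2: (55, 3)  from 1·(37,2) + (18,1)
step 3: (92, 5)  from 1·(55,3) + (37,2)
step 4: (239, 13)  from 2·(92,5) + (55,3)
step 5: (8696, 473)  from 36·(239,13) + (92,5)
step 6: (17631, 959)  from 2·(8696,473) + (239,13)
step 7: (26327, 1432)  from 1·(17631,959) + (8696,473)
step 8: (43958, 2391)  from 1·(26327,1432) + (17631,959)
step 9: (114243, 6214)  from 2·(43958,2391) + (26327,1432)
fundamental: x₁=114243, y₁=6214  (since 13051463049 − 338·38613796 = 1)

114243 6214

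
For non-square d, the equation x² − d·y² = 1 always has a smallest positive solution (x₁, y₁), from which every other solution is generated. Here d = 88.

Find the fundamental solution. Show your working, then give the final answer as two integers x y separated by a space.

197 21

d=88: √d = [9; 2,1,1,1,2,18] (ℓ=6, even), read p_5/q_5
k=0  a_k=9  p_k/q_k = 9/1
k=1  a_k=2  p_k/q_k = 19/2
…
k=3  a_k=1  p_k/q_k = 47/5
k=4  a_k=1  p_k/q_k = 75/8
k=5  a_k=2  p_k/q_k = 197/21
(x₁, y₁) = (197, 21);  197² − 88·21² = 1 ✓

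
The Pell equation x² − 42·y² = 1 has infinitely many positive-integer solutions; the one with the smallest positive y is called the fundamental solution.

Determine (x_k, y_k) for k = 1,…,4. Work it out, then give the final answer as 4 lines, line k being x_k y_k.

√42 = [6; 2,12, …], period ℓ=2 (even) → k=1
a_0=6:  p_0=6·1+0=6,  q_0=6·0+1=1
a_1=2:  p_1=2·6+1=13,  q_1=2·1+0=2
fundamental: x₁=13, y₁=2  (since 169 − 42·4 = 1)
n=2: (13,2)∘(13,2) = (13·13+42·2·2, 13·2+2·13) = (337,52)
n=3: (337,52)∘(13,2) = (13·337+42·2·52, 13·52+2·337) = (8749,1350)
n=4: (8749,1350)∘(13,2) = (13·8749+42·2·1350, 13·1350+2·8749) = (227137,35048)

13 2
337 52
8749 1350
227137 35048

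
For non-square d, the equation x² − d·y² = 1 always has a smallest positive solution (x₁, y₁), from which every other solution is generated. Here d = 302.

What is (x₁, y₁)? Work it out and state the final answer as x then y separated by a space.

√302 = [17; 2,1,1,1,4,…,1,2,34, …], period ℓ=16 (even) → k=15
i=0: a=17 ⇒ p=17, q=1
…
i=4: a=1 ⇒ p=139, q=8
i=5: a=4 ⇒ p=643, q=37
i=6: a=2 ⇒ p=1425, q=82
…
i=8: a=16 ⇒ p=34513, q=1986
…
i=10: a=2 ⇒ p=107675, q=6196
i=11: a=4 ⇒ p=467281, q=26889
i=12: a=1 ⇒ p=574956, q=33085
…
i=14: a=1 ⇒ p=1617193, q=93059
i=15: a=2 ⇒ p=4276623, q=246092
→ (4276623, 246092).  Check: 4276623²=18289504284129, 302·246092²=18289504284128, difference 1.

4276623 246092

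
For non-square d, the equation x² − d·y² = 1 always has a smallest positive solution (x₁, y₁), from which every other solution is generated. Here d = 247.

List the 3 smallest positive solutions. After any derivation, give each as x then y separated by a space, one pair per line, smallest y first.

√247 = [15; 1,2,1,1,9,1,9,1,1,2,1,30, …], period ℓ=12 (even) → k=11
step 0: (15, 1)  from 15·(1,0) + (0,1)
…
step 2: (47, 3)  from 2·(16,1) + (15,1)
step 3: (63, 4)  from 1·(47,3) + (16,1)
…
step 6: (1163, 74)  from 1·(1053,67) + (110,7)
step 7: (11520, 733)  from 9·(1163,74) + (1053,67)
step 8: (12683, 807)  from 1·(11520,733) + (1163,74)
step 9: (24203, 1540)  from 1·(12683,807) + (11520,733)
step 10: (61089, 3887)  from 2·(24203,1540) + (12683,807)
step 11: (85292, 5427)  from 1·(61089,3887) + (24203,1540)
(x₁, y₁) = (85292, 5427);  85292² − 247·5427² = 1 ✓
(85292+5427√247)^2 = 14549450527 + 925759368√247
(85292+5427√247)^3 = 2481903468612476 + 157919736025485√247

85292 5427
14549450527 925759368
2481903468612476 157919736025485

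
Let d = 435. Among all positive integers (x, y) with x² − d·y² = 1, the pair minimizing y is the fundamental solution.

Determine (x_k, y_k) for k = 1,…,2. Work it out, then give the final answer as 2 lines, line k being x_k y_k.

[20; 1,5,1,40] for √435; ℓ=4 ⇒ convergent index 3
step 0: (20, 1)  from 20·(1,0) + (0,1)
…
step 2: (125, 6)  from 5·(21,1) + (20,1)
step 3: (146, 7)  from 1·(125,6) + (21,1)
→ (146, 7).  Check: 146²=21316, 435·7²=21315, difference 1.
n=2: (146,7)∘(146,7) = (146·146+435·7·7, 146·7+7·146) = (42631,2044)

146 7
42631 2044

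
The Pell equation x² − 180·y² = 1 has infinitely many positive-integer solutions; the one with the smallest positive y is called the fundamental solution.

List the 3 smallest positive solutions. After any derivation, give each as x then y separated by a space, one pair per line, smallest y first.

161 12
51841 3864
16692641 1244196

[13; 2,2,2,26] for √180; ℓ=4 ⇒ convergent index 3
k=0  a_k=13  p_k/q_k = 13/1
k=1  a_k=2  p_k/q_k = 27/2
k=2  a_k=2  p_k/q_k = 67/5
k=3  a_k=2  p_k/q_k = 161/12
→ (161, 12).  Check: 161²=25921, 180·12²=25920, difference 1.
(161+12√180)^2 = 51841 + 3864√180
(161+12√180)^3 = 16692641 + 1244196√180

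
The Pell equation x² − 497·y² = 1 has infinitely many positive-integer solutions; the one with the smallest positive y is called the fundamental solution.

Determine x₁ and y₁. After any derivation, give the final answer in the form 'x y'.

1201887 53912

d=497: √d = [22; 3,2,2,5,6,5,2,2,3,44] (ℓ=10, even), read p_9/q_9
step 0: (22, 1)  from 22·(1,0) + (0,1)
step 1: (67, 3)  from 3·(22,1) + (1,0)
step 2: (156, 7)  from 2·(67,3) + (22,1)
step 3: (379, 17)  from 2·(156,7) + (67,3)
…
step 5: (12685, 569)  from 6·(2051,92) + (379,17)
step 6: (65476, 2937)  from 5·(12685,569) + (2051,92)
…
step 8: (352750, 15823)  from 2·(143637,6443) + (65476,2937)
step 9: (1201887, 53912)  from 3·(352750,15823) + (143637,6443)
→ (1201887, 53912).  Check: 1201887²=1444532360769, 497·53912²=1444532360768, difference 1.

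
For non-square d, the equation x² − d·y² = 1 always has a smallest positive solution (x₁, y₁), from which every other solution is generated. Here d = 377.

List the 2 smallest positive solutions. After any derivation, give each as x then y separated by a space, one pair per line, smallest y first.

√377 = [19; 2,2,2,38, …], period ℓ=4 (even) → k=3
k=0  a_k=19  p_k/q_k = 19/1
k=1  a_k=2  p_k/q_k = 39/2
k=2  a_k=2  p_k/q_k = 97/5
k=3  a_k=2  p_k/q_k = 233/12
(x₁, y₁) = (233, 12);  233² − 377·12² = 1 ✓
n=2: (233,12)∘(233,12) = (233·233+377·12·12, 233·12+12·233) = (108577,5592)

233 12
108577 5592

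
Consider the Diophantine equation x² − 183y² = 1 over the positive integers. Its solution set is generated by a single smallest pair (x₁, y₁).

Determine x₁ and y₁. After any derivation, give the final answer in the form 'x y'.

[13; 1,1,8,1,1,26] for √183; ℓ=6 ⇒ convergent index 5
k=0  a_k=13  p_k/q_k = 13/1
…
k=3  a_k=8  p_k/q_k = 230/17
k=4  a_k=1  p_k/q_k = 257/19
k=5  a_k=1  p_k/q_k = 487/36
(x₁, y₁) = (487, 36);  487² − 183·36² = 1 ✓

487 36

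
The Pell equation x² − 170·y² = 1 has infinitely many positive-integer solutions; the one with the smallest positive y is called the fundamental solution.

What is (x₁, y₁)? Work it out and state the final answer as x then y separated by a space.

√170 → a₀=13, period (26); ℓ=1 odd so k=1
k=0  a_k=13  p_k/q_k = 13/1
k=1  a_k=26  p_k/q_k = 339/26
fundamental: x₁=339, y₁=26  (since 114921 − 170·676 = 1)

339 26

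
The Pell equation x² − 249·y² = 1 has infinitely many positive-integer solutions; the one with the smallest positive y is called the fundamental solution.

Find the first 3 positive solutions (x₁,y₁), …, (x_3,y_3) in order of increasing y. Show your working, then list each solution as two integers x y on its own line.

8553815 542076
146335502108449 9273635639880
2503453625935556812055 158649927281879742324

d=249: √d = [15; 1,3,1,1,5,…,3,1,30] (ℓ=16, even), read p_15/q_15
a_0=15:  p_0=15·1+0=15,  q_0=15·0+1=1
…
a_2=3:  p_2=3·16+15=63,  q_2=3·1+1=4
…
a_4=1:  p_4=1·79+63=142,  q_4=1·5+4=9
a_5=5:  p_5=5·142+79=789,  q_5=5·9+5=50
a_6=1:  p_6=1·789+142=931,  q_6=1·50+9=59
a_7=3:  p_7=3·931+789=3582,  q_7=3·59+50=227
…
a_10=1:  p_10=1·113835+36751=150586,  q_10=1·7214+2329=9543
a_11=5:  p_11=5·150586+113835=866765,  q_11=5·9543+7214=54929
a_12=1:  p_12=1·866765+150586=1017351,  q_12=1·54929+9543=64472
a_13=1:  p_13=1·1017351+866765=1884116,  q_13=1·64472+54929=119401
a_14=3:  p_14=3·1884116+1017351=6669699,  q_14=3·119401+64472=422675
a_15=1:  p_15=1·6669699+1884116=8553815,  q_15=1·422675+119401=542076
(x₁, y₁) = (8553815, 542076);  8553815² − 249·542076² = 1 ✓
(x_2, y_2) = (8553815·8553815 + 249·542076·542076, 8553815·542076 + 542076·8553815) = (146335502108449, 9273635639880)
(x_3, y_3) = (8553815·146335502108449 + 249·542076·9273635639880, 8553815·9273635639880 + 542076·146335502108449) = (2503453625935556812055, 158649927281879742324)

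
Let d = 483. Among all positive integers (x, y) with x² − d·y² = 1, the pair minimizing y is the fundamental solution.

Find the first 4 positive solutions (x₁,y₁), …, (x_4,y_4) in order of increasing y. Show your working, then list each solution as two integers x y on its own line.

d=483: √d = [21; 1,42] (ℓ=2, even), read p_1/q_1
i=0: a=21 ⇒ p=21, q=1
i=1: a=1 ⇒ p=22, q=1
→ (22, 1).  Check: 22²=484, 483·1²=483, difference 1.
(x_2, y_2) = (22·22 + 483·1·1, 22·1 + 1·22) = (967, 44)
(x_3, y_3) = (22·967 + 483·1·44, 22·44 + 1·967) = (42526, 1935)
(x_4, y_4) = (22·42526 + 483·1·1935, 22·1935 + 1·42526) = (1870177, 85096)

22 1
967 44
42526 1935
1870177 85096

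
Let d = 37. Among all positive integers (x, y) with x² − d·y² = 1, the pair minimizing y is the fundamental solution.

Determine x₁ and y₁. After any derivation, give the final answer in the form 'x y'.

d=37: √d = [6; 12] (ℓ=1, odd), read p_1/q_1
a_0=6:  p_0=6·1+0=6,  q_0=6·0+1=1
a_1=12:  p_1=12·6+1=73,  q_1=12·1+0=12
→ (73, 12).  Check: 73²=5329, 37·12²=5328, difference 1.

73 12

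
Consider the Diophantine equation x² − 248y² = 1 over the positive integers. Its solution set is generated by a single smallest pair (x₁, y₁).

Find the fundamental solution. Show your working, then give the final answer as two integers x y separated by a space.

63 4

d=248: √d = [15; 1,2,1,30] (ℓ=4, even), read p_3/q_3
a_0=15:  p_0=15·1+0=15,  q_0=15·0+1=1
…
a_2=2:  p_2=2·16+15=47,  q_2=2·1+1=3
a_3=1:  p_3=1·47+16=63,  q_3=1·3+1=4
fundamental: x₁=63, y₁=4  (since 3969 − 248·16 = 1)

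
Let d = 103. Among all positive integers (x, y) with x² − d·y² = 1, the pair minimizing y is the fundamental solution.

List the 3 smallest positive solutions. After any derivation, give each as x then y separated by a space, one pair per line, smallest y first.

√103 → a₀=10, period (6,1,2,1,1,9,1,1,2,1,6,20); ℓ=12 even so k=11
step 0: (10, 1)  from 10·(1,0) + (0,1)
step 1: (61, 6)  from 6·(10,1) + (1,0)
…
step 4: (274, 27)  from 1·(203,20) + (71,7)
…
step 8: (9611, 947)  from 1·(5044,497) + (4567,450)
…
step 10: (33877, 3338)  from 1·(24266,2391) + (9611,947)
step 11: (227528, 22419)  from 6·(33877,3338) + (24266,2391)
→ (227528, 22419).  Check: 227528²=51768990784, 103·22419²=51768990783, difference 1.
n=2: (227528,22419)∘(227528,22419) = (227528·227528+103·22419·22419, 227528·22419+22419·227528) = (103537981567,10201900464)
n=3: (103537981567,10201900464)∘(227528,22419) = (227528·103537981567+103·22419·10201900464, 227528·10201900464+22419·103537981567) = (47115579739725224,4642436017523565)

227528 22419
103537981567 10201900464
47115579739725224 4642436017523565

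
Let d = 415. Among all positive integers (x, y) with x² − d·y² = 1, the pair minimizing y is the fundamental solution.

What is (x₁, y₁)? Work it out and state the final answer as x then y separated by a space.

18412804 903849

√415 = [20; 2,1,2,4,6,…,1,2,40, …], period ℓ=16 (even) → k=15
i=0: a=20 ⇒ p=20, q=1
…
i=11: a=6 ⇒ p=508372, q=24955
…
i=13: a=2 ⇒ p=4730294, q=232201
i=14: a=1 ⇒ p=6841255, q=335824
i=15: a=2 ⇒ p=18412804, q=903849
(x₁, y₁) = (18412804, 903849);  18412804² − 415·903849² = 1 ✓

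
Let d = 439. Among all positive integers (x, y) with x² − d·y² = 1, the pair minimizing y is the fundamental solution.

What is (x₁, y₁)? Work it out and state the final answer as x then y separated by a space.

440 21

√439 = [20; 1,19,1,40, …], period ℓ=4 (even) → k=3
step 0: (20, 1)  from 20·(1,0) + (0,1)
…
step 2: (419, 20)  from 19·(21,1) + (20,1)
step 3: (440, 21)  from 1·(419,20) + (21,1)
→ (440, 21).  Check: 440²=193600, 439·21²=193599, difference 1.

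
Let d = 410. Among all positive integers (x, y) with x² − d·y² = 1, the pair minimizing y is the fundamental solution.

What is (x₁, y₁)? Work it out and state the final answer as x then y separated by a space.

√410 → a₀=20, period (4,40); ℓ=2 even so k=1
i=0: a=20 ⇒ p=20, q=1
i=1: a=4 ⇒ p=81, q=4
fundamental: x₁=81, y₁=4  (since 6561 − 410·16 = 1)

81 4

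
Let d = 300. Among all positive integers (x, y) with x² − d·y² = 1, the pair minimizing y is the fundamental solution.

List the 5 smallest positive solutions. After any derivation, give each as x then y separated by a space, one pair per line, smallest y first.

d=300: √d = [17; 3,8,3,34] (ℓ=4, even), read p_3/q_3
step 0: (17, 1)  from 17·(1,0) + (0,1)
step 1: (52, 3)  from 3·(17,1) + (1,0)
step 2: (433, 25)  from 8·(52,3) + (17,1)
step 3: (1351, 78)  from 3·(433,25) + (52,3)
→ (1351, 78).  Check: 1351²=1825201, 300·78²=1825200, difference 1.
n=2: (1351,78)∘(1351,78) = (1351·1351+300·78·78, 1351·78+78·1351) = (3650401,210756)
n=3: (3650401,210756)∘(1351,78) = (1351·3650401+300·78·210756, 1351·210756+78·3650401) = (9863382151,569462634)
n=4: (9863382151,569462634)∘(1351,78) = (1351·9863382151+300·78·569462634, 1351·569462634+78·9863382151) = (26650854921601,1538687826312)
n=5: (26650854921601,1538687826312)∘(1351,78) = (1351·26650854921601+300·78·1538687826312, 1351·1538687826312+78·26650854921601) = (72010600134783751,4157533937232390)

1351 78
3650401 210756
9863382151 569462634
26650854921601 1538687826312
72010600134783751 4157533937232390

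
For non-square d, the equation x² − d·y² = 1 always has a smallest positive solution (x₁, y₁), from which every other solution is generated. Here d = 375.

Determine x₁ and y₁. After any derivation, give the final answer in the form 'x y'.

[19; 2,1,2,1,5,1,2,1,2,38] for √375; ℓ=10 ⇒ convergent index 9
i=0: a=19 ⇒ p=19, q=1
…
i=3: a=2 ⇒ p=155, q=8
i=4: a=1 ⇒ p=213, q=11
i=5: a=5 ⇒ p=1220, q=63
i=6: a=1 ⇒ p=1433, q=74
i=7: a=2 ⇒ p=4086, q=211
i=8: a=1 ⇒ p=5519, q=285
i=9: a=2 ⇒ p=15124, q=781
(x₁, y₁) = (15124, 781);  15124² − 375·781² = 1 ✓

15124 781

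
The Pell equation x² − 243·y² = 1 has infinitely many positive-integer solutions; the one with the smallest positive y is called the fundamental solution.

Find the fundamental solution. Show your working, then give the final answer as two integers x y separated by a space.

√243 → a₀=15, period (1,1,2,3,15,3,2,1,1,30); ℓ=10 even so k=9
k=0  a_k=15  p_k/q_k = 15/1
k=1  a_k=1  p_k/q_k = 16/1
…
k=4  a_k=3  p_k/q_k = 265/17
…
k=8  a_k=1  p_k/q_k = 41325/2651
k=9  a_k=1  p_k/q_k = 70226/4505
→ (70226, 4505).  Check: 70226²=4931691076, 243·4505²=4931691075, difference 1.

70226 4505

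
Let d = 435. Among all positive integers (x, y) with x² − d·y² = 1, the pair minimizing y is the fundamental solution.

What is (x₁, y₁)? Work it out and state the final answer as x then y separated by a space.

√435 → a₀=20, period (1,5,1,40); ℓ=4 even so k=3
i=0: a=20 ⇒ p=20, q=1
i=1: a=1 ⇒ p=21, q=1
i=2: a=5 ⇒ p=125, q=6
i=3: a=1 ⇒ p=146, q=7
→ (146, 7).  Check: 146²=21316, 435·7²=21315, difference 1.

146 7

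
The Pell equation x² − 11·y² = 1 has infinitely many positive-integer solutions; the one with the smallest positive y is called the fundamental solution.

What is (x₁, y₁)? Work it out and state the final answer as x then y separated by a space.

10 3

d=11: √d = [3; 3,6] (ℓ=2, even), read p_1/q_1
step 0: (3, 1)  from 3·(1,0) + (0,1)
step 1: (10, 3)  from 3·(3,1) + (1,0)
fundamental: x₁=10, y₁=3  (since 100 − 11·9 = 1)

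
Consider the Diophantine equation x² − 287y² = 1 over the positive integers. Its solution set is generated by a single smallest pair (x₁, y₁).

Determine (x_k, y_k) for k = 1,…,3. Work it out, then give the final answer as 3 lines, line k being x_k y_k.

√287 = [16; 1,15,1,32, …], period ℓ=4 (even) → k=3
k=0  a_k=16  p_k/q_k = 16/1
…
k=2  a_k=15  p_k/q_k = 271/16
k=3  a_k=1  p_k/q_k = 288/17
→ (288, 17).  Check: 288²=82944, 287·17²=82943, difference 1.
n=2: (288,17)∘(288,17) = (288·288+287·17·17, 288·17+17·288) = (165887,9792)
n=3: (165887,9792)∘(288,17) = (288·165887+287·17·9792, 288·9792+17·165887) = (95550624,5640175)

288 17
165887 9792
95550624 5640175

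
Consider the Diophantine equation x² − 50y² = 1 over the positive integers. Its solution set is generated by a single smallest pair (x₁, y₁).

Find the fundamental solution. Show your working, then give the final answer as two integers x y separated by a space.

√50 = [7; 14, …], period ℓ=1 (odd) → k=1
a_0=7:  p_0=7·1+0=7,  q_0=7·0+1=1
a_1=14:  p_1=14·7+1=99,  q_1=14·1+0=14
→ (99, 14).  Check: 99²=9801, 50·14²=9800, difference 1.

99 14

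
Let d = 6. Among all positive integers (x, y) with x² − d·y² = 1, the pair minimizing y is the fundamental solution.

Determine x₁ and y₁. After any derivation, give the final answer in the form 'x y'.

5 2

√6 → a₀=2, period (2,4); ℓ=2 even so k=1
step 0: (2, 1)  from 2·(1,0) + (0,1)
step 1: (5, 2)  from 2·(2,1) + (1,0)
fundamental: x₁=5, y₁=2  (since 25 − 6·4 = 1)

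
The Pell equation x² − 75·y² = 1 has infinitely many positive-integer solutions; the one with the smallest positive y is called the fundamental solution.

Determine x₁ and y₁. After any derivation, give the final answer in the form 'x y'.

[8; 1,1,1,16] for √75; ℓ=4 ⇒ convergent index 3
step 0: (8, 1)  from 8·(1,0) + (0,1)
step 1: (9, 1)  from 1·(8,1) + (1,0)
step 2: (17, 2)  from 1·(9,1) + (8,1)
step 3: (26, 3)  from 1·(17,2) + (9,1)
→ (26, 3).  Check: 26²=676, 75·3²=675, difference 1.

26 3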